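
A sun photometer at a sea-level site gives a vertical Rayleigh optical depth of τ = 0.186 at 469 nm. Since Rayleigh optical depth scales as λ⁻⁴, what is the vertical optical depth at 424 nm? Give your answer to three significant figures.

0.278

τ(424 nm) = τ(469 nm) × (469/424)⁴ = 0.186 × (1.1061)⁴ = 0.186 × 1.4970 = 0.2784.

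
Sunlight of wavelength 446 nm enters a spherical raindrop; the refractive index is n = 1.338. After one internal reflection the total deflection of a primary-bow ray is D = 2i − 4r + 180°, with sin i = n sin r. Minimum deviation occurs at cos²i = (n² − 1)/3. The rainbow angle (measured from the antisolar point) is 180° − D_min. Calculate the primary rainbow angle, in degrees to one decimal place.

cos²i = (1.79024 − 1)/3 = 0.26341; i = arccos(0.51324) = 59.120°.
sin r = sin 59.120°/1.338 = 0.64144; r = 39.899°.
D_min = 2·59.120° − 4·39.899° + 180° = 138.643°.
Rainbow angle = 180° − D_min = 41.357°.

41.4°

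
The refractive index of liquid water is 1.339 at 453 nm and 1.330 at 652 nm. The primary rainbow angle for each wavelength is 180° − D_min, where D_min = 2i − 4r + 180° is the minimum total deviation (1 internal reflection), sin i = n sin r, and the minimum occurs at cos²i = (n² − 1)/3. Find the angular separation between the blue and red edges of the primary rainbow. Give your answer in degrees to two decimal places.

At 453 nm (n = 1.339): cos²i = 0.26431 → i = 59.062°, r = 39.834°, D_min = 138.786°, rainbow angle = 41.214°.
At 652 nm (n = 1.330): cos²i = 0.25630 → i = 59.585°, r = 40.422°, D_min = 137.484°, rainbow angle = 42.516°.
Angular width = |41.214° − 42.516°| = 1.303°.

1.30°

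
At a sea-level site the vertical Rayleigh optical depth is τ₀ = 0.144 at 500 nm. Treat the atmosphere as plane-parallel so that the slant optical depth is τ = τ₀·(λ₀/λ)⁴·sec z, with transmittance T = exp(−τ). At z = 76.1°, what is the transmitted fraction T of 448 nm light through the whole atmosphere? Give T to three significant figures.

sec 76.1° = 4.1627.
τ = 0.144 × (500/448)⁴ × 4.1627 = 0.144 × 1.5516 × 4.1627 = 0.9301.
T = exp(−0.9301) = 0.3945.

0.395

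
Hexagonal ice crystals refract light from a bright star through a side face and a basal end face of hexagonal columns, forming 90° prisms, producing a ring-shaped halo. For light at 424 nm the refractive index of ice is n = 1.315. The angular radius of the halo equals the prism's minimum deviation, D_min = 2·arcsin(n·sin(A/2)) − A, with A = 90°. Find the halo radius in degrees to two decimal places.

46.82°

n·sin(A/2) = 1.315 × sin 45° = 1.315 × 0.7071 = 0.9298.
D_min = 2·arcsin(0.9298) − 90° = 2 × 68.411° − 90° = 46.821°.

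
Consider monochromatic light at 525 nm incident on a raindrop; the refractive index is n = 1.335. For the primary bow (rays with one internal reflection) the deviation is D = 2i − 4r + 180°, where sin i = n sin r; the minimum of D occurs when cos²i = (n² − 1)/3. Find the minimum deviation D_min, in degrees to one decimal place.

cos²i = (1.78222 − 1)/3 = 0.26074; i = arccos(0.51063) = 59.294°.
sin r = sin 59.294°/1.335 = 0.64405; r = 40.094°.
D_min = 2·59.294° − 4·40.094° + 180° = 138.212°.

138.2°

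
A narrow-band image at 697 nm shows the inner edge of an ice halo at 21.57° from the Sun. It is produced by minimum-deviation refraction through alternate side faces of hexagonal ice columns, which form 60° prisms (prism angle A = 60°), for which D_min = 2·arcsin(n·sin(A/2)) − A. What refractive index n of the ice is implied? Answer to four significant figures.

Rearranging: n = sin((D_min + A)/2) / sin(A/2).
(D_min + A)/2 = (21.57° + 60°)/2 = 40.785°.
n = sin 40.785° / sin 30° = 0.6532 / 0.5000 = 1.3064.

1.306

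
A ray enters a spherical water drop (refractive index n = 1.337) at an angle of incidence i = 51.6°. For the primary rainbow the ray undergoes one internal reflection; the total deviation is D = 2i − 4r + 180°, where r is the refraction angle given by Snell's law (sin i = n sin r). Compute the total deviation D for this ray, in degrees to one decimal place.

sin r = sin 51.6° / 1.337 = 0.7837/1.337 = 0.5862; r = 35.88°.
D = 2·51.6° − 4·35.88° + 180° = 103.20° − 143.54° + 180° = 139.66°.

139.7°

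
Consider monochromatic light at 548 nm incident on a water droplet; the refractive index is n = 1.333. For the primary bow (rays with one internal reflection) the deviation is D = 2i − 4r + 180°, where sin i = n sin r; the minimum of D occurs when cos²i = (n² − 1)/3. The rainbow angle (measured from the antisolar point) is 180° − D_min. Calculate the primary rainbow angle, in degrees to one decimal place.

cos²i = (1.77689 − 1)/3 = 0.25896; i = arccos(0.50888) = 59.410°.
sin r = sin 59.410°/1.333 = 0.64579; r = 40.225°.
D_min = 2·59.410° − 4·40.225° + 180° = 137.922°.
Rainbow angle = 180° − D_min = 42.078°.

42.1°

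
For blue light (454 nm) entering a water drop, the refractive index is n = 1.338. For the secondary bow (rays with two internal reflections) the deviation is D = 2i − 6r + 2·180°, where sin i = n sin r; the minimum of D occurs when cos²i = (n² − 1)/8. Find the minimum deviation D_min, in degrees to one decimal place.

232.2°

cos²i = (1.79024 − 1)/8 = 0.09878; i = arccos(0.31429) = 71.682°.
sin r = sin 71.682°/1.338 = 0.70951; r = 45.195°.
D_min = 2·71.682° − 6·45.195° + 360° = 232.193°.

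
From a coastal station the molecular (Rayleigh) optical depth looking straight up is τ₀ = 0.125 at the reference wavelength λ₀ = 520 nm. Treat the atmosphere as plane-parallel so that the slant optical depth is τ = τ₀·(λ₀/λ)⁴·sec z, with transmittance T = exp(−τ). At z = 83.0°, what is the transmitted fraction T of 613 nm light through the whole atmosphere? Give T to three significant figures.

0.588

sec 83.0° = 8.2055.
τ = 0.125 × (520/613)⁴ × 8.2055 = 0.125 × 0.5178 × 8.2055 = 0.5311.
T = exp(−0.5311) = 0.5880.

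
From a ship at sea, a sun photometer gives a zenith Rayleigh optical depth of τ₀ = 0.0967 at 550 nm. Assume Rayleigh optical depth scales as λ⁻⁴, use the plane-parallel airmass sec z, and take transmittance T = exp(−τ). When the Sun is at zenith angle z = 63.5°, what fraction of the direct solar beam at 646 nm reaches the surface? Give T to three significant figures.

sec 63.5° = 2.2412.
τ = 0.0967 × (550/646)⁴ × 2.2412 = 0.0967 × 0.5254 × 2.2412 = 0.1139.
T = exp(−0.1139) = 0.8924.

0.892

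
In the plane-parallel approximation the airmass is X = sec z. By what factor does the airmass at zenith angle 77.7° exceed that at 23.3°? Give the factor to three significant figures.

X(77.7°)/X(23.3°) = sec 77.7° / sec 23.3° = cos 23.3° / cos 77.7° = 0.9184/0.2130 = 4.3113.

4.31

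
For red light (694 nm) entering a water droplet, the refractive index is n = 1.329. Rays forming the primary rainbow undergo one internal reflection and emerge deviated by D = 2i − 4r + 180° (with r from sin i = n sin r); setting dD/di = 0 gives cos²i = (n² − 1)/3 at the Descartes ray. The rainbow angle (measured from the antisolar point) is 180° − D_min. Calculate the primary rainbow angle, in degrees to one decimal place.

42.7°

cos²i = (1.76624 − 1)/3 = 0.25541; i = arccos(0.50538) = 59.643°.
sin r = sin 59.643°/1.329 = 0.64928; r = 40.487°.
D_min = 2·59.643° − 4·40.487° + 180° = 137.337°.
Rainbow angle = 180° − D_min = 42.663°.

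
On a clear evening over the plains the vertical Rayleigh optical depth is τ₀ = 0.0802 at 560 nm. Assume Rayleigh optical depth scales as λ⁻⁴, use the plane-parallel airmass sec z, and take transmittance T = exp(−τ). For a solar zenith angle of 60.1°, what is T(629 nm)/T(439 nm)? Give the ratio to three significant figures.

Airmass: sec 60.1° = 2.0061.
τ(629 nm) = 0.0802 × (560/629)⁴ × 2.0061 = 0.0802 × 0.6283 × 2.0061 = 0.1011.
τ(439 nm) = 0.0802 × (560/439)⁴ × 2.0061 = 0.0802 × 2.6479 × 2.0061 = 0.4260.
T(629)/T(439) = exp(τ_B − τ_A) = exp(0.3249) = 1.3839.

1.38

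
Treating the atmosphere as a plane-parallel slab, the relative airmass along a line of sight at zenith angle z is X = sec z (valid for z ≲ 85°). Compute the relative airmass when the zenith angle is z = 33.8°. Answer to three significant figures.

X = sec z = 1/cos 33.8° = 1/0.8310 = 1.2034.

1.20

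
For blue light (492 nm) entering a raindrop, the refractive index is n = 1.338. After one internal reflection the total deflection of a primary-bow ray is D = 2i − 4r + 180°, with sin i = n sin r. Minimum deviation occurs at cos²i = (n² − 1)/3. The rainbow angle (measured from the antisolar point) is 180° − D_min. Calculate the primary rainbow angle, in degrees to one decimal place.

41.4°

cos²i = (1.79024 − 1)/3 = 0.26341; i = arccos(0.51324) = 59.120°.
sin r = sin 59.120°/1.338 = 0.64144; r = 39.899°.
D_min = 2·59.120° − 4·39.899° + 180° = 138.643°.
Rainbow angle = 180° − D_min = 41.357°.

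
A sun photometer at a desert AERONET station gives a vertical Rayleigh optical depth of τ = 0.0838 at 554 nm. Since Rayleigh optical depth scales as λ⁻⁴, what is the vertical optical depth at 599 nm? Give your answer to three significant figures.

τ(599 nm) = τ(554 nm) × (554/599)⁴ = 0.0838 × (0.9249)⁴ = 0.0838 × 0.7317 = 0.0613.

0.0613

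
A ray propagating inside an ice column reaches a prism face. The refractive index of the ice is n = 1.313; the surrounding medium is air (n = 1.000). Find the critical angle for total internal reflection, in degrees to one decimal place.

49.6°

sin θ_c = n_air / n = 1.000 / 1.313 = 0.7616.
θ_c = arcsin(0.7616) = 49.61°.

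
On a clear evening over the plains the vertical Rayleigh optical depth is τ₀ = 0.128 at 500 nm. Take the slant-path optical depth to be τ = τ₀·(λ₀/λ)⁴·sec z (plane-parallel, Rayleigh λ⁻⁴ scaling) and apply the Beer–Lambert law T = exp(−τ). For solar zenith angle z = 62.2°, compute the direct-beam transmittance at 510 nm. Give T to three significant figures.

sec 62.2° = 2.1441.
τ = 0.128 × (500/510)⁴ × 2.1441 = 0.128 × 0.9238 × 2.1441 = 0.2535.
T = exp(−0.2535) = 0.7760.

0.776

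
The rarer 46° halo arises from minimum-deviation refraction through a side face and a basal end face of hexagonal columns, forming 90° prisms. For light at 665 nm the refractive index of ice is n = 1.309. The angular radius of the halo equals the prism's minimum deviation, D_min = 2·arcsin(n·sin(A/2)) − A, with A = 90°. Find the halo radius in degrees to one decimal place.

45.5°

n·sin(A/2) = 1.309 × sin 45° = 1.309 × 0.7071 = 0.9256.
D_min = 2·arcsin(0.9256) − 90° = 2 × 67.759° − 90° = 45.519°.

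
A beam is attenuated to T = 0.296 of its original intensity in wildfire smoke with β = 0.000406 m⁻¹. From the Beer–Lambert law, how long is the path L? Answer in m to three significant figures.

Beer–Lambert: T = exp(−βL) ⇒ L = −ln(T)/β = −ln(0.296)/0.000406 = 1.2174/0.000406 = 2999 m.

3000 m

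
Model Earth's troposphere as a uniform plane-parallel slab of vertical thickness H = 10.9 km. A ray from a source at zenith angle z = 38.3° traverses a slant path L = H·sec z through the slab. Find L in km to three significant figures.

13.9 km

sec z = 1/cos 38.3° = 1.2742.
L = 10.9 × 1.2742 = 13.889 km.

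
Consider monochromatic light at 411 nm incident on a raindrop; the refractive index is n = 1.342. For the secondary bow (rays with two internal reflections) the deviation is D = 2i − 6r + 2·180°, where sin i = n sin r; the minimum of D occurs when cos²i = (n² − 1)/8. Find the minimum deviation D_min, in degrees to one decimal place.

233.2°

cos²i = (1.80096 − 1)/8 = 0.10012; i = arccos(0.31642) = 71.554°.
sin r = sin 71.554°/1.342 = 0.70687; r = 44.981°.
D_min = 2·71.554° − 6·44.981° + 360° = 233.222°.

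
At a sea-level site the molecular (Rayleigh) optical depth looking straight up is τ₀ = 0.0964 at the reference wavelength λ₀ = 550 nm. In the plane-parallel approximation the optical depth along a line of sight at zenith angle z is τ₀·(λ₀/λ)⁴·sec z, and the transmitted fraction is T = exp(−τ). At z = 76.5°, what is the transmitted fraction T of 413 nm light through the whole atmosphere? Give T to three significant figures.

0.273

sec 76.5° = 4.2837.
τ = 0.0964 × (550/413)⁴ × 4.2837 = 0.0964 × 3.1452 × 4.2837 = 1.2988.
T = exp(−1.2988) = 0.2729.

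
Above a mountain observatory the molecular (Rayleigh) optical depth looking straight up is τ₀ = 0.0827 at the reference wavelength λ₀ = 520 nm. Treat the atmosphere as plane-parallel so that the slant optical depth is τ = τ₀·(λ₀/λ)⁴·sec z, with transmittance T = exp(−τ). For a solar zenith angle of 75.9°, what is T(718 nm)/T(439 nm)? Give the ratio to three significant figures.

Airmass: sec 75.9° = 4.1048.
τ(718 nm) = 0.0827 × (520/718)⁴ × 4.1048 = 0.0827 × 0.2751 × 4.1048 = 0.0934.
τ(439 nm) = 0.0827 × (520/439)⁴ × 4.1048 = 0.0827 × 1.9686 × 4.1048 = 0.6683.
T(718)/T(439) = exp(τ_B − τ_A) = exp(0.5749) = 1.7769.

1.78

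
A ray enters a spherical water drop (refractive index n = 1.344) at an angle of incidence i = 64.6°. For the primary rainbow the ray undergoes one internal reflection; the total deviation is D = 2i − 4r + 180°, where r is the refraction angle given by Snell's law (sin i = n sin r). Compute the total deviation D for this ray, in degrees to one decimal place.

140.3°

sin r = sin 64.6° / 1.344 = 0.9033/1.344 = 0.6721; r = 42.23°.
D = 2·64.6° − 4·42.23° + 180° = 129.20° − 168.92° + 180° = 140.28°.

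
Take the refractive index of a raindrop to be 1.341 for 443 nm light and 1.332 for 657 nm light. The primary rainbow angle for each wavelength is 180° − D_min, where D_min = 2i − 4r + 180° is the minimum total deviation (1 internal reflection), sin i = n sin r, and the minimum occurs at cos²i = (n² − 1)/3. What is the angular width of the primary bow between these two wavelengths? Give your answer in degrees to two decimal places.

1.29°

At 443 nm (n = 1.341): cos²i = 0.26609 → i = 58.946°, r = 39.705°, D_min = 139.071°, rainbow angle = 40.929°.
At 657 nm (n = 1.332): cos²i = 0.25807 → i = 59.469°, r = 40.290°, D_min = 137.776°, rainbow angle = 42.224°.
Angular width = |40.929° − 42.224°| = 1.295°.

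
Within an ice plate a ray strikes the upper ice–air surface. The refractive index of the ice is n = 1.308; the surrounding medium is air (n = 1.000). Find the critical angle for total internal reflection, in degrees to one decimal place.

49.9°

sin θ_c = n_air / n = 1.000 / 1.308 = 0.7645.
θ_c = arcsin(0.7645) = 49.86°.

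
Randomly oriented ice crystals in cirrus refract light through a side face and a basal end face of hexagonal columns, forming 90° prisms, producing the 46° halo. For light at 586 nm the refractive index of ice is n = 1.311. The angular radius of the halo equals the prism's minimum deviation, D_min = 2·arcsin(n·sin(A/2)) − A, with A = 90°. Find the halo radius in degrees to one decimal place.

45.9°

n·sin(A/2) = 1.311 × sin 45° = 1.311 × 0.7071 = 0.9270.
D_min = 2·arcsin(0.9270) − 90° = 2 × 67.974° − 90° = 45.949°.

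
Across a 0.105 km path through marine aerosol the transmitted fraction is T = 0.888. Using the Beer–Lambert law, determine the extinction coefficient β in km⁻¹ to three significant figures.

Beer–Lambert: T = exp(−βL) ⇒ β = −ln(T)/L = −ln(0.888)/0.105 = 0.1188/0.105 = 1.131 km⁻¹.

1.13 km⁻¹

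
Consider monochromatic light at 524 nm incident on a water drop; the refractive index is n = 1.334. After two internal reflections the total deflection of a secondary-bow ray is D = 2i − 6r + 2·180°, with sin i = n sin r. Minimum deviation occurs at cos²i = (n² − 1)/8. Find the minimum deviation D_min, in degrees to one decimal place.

cos²i = (1.77956 − 1)/8 = 0.09744; i = arccos(0.31216) = 71.810°.
sin r = sin 71.810°/1.334 = 0.71217; r = 45.411°.
D_min = 2·71.810° − 6·45.411° + 360° = 231.153°.

231.2°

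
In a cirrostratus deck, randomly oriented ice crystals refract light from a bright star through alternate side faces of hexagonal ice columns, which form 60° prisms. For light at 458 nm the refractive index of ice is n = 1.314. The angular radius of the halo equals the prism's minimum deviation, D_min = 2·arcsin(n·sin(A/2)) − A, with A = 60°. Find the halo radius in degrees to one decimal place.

22.1°

n·sin(A/2) = 1.314 × sin 30° = 1.314 × 0.5000 = 0.6570.
D_min = 2·arcsin(0.6570) − 60° = 2 × 41.071° − 60° = 22.143°.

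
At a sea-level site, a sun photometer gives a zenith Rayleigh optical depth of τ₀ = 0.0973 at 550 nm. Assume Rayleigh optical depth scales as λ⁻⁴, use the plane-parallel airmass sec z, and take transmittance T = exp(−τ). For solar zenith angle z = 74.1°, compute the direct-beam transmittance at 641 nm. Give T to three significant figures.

sec 74.1° = 3.6502.
τ = 0.0973 × (550/641)⁴ × 3.6502 = 0.0973 × 0.5420 × 3.6502 = 0.1925.
T = exp(−0.1925) = 0.8249.

0.825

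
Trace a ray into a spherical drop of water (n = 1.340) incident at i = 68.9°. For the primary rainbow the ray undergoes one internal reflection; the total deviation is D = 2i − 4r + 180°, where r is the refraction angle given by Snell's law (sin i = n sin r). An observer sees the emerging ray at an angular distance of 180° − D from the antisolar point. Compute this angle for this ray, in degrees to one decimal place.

38.7°

sin r = sin 68.9° / 1.340 = 0.9330/1.340 = 0.6962; r = 44.13°.
D = 2·68.9° − 4·44.13° + 180° = 137.80° − 176.50° + 180° = 141.30°.
Angle from antisolar point = 180° − D = 38.70°.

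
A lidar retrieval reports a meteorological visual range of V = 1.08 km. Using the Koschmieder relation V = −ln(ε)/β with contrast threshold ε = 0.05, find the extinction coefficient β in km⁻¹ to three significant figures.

2.77 km⁻¹

β = −ln(0.05) / V = 2.996 / 1.08 = 2.7738 km⁻¹.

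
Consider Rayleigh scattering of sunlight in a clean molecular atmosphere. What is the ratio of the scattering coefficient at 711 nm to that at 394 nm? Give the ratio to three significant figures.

0.0943

Rayleigh scattering ∝ λ⁻⁴, so the ratio of coefficients is the inverse fourth power of the wavelength ratio.
σ(711)/σ(394) = (394/711)⁴ = (0.5541)⁴ = 0.0943.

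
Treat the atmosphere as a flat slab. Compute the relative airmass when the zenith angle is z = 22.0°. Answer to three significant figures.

1.08

X = sec z = 1/cos 22.0° = 1/0.9272 = 1.0785.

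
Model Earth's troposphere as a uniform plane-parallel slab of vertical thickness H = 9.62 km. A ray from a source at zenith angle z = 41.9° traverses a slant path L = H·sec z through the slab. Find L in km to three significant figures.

12.9 km

sec z = 1/cos 41.9° = 1.3435.
L = 9.62 × 1.3435 = 12.925 km.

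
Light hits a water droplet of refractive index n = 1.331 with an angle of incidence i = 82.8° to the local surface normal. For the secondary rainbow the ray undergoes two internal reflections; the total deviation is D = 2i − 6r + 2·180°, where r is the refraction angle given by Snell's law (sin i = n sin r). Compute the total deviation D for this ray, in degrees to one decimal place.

236.4°

sin r = sin 82.8° / 1.331 = 0.9921/1.331 = 0.7454; r = 48.19°.
D = 2·82.8° − 6·48.19° + 2·180° = 165.60° − 289.16° + 360° = 236.44°.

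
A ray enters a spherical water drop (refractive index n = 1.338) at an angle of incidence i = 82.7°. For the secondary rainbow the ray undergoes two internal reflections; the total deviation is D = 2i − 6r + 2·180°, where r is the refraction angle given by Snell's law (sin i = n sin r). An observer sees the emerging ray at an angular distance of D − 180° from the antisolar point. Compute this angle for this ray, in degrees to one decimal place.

sin r = sin 82.7° / 1.338 = 0.9919/1.338 = 0.7413; r = 47.84°.
D = 2·82.7° − 6·47.84° + 2·180° = 165.40° − 287.07° + 360° = 238.33°.
Angle from antisolar point = D − 180° = 58.33°.

58.3°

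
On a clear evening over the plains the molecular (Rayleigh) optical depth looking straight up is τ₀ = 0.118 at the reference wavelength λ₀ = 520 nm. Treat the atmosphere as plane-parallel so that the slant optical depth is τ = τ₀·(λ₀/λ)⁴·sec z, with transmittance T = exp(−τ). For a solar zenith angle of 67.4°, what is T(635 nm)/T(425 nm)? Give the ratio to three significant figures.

Airmass: sec 67.4° = 2.6022.
τ(635 nm) = 0.118 × (520/635)⁴ × 2.6022 = 0.118 × 0.4497 × 2.6022 = 0.1381.
τ(425 nm) = 0.118 × (520/425)⁴ × 2.6022 = 0.118 × 2.2411 × 2.6022 = 0.6881.
T(635)/T(425) = exp(τ_B − τ_A) = exp(0.5501) = 1.7333.

1.73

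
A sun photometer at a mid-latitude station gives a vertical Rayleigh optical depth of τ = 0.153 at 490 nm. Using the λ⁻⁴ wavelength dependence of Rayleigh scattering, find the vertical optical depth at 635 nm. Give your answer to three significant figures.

τ(635 nm) = τ(490 nm) × (490/635)⁴ = 0.153 × (0.7717)⁴ = 0.153 × 0.3546 = 0.0542.

0.0542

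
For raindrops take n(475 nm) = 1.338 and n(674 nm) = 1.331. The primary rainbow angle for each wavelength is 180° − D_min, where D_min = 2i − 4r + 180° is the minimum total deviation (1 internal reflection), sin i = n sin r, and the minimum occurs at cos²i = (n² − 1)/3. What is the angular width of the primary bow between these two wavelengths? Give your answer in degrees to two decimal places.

At 475 nm (n = 1.338): cos²i = 0.26341 → i = 59.120°, r = 39.899°, D_min = 138.643°, rainbow angle = 41.357°.
At 674 nm (n = 1.331): cos²i = 0.25719 → i = 59.527°, r = 40.356°, D_min = 137.630°, rainbow angle = 42.370°.
Angular width = |41.357° − 42.370°| = 1.013°.

1.01°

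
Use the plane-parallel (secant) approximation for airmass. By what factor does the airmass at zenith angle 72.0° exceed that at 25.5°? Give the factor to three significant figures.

2.92

X(72.0°)/X(25.5°) = sec 72.0° / sec 25.5° = cos 25.5° / cos 72.0° = 0.9026/0.3090 = 2.9208.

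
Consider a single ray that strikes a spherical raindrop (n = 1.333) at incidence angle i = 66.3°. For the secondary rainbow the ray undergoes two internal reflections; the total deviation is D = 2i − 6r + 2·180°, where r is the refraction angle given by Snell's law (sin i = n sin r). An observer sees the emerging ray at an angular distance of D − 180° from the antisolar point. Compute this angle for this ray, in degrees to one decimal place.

sin r = sin 66.3° / 1.333 = 0.9157/1.333 = 0.6869; r = 43.39°.
D = 2·66.3° − 6·43.39° + 2·180° = 132.60° − 260.32° + 360° = 232.28°.
Angle from antisolar point = D − 180° = 52.28°.

52.3°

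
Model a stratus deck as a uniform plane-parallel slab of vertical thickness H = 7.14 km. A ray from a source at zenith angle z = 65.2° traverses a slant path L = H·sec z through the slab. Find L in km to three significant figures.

sec z = 1/cos 65.2° = 2.3841.
L = 7.14 × 2.3841 = 17.022 km.

17.0 km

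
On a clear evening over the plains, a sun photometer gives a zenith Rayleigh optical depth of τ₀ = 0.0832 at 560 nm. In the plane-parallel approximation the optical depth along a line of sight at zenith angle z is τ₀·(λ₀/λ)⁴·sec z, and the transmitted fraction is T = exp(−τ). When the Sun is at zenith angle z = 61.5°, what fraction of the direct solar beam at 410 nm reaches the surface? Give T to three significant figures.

0.545

sec 61.5° = 2.0957.
τ = 0.0832 × (560/410)⁴ × 2.0957 = 0.0832 × 3.4803 × 2.0957 = 0.6068.
T = exp(−0.6068) = 0.5451.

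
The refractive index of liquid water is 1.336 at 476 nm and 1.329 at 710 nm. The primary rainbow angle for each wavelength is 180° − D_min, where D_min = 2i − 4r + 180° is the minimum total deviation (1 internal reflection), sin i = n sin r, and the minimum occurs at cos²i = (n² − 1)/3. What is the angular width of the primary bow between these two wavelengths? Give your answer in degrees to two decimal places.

At 476 nm (n = 1.336): cos²i = 0.26163 → i = 59.236°, r = 40.029°, D_min = 138.356°, rainbow angle = 41.644°.
At 710 nm (n = 1.329): cos²i = 0.25541 → i = 59.643°, r = 40.487°, D_min = 137.337°, rainbow angle = 42.663°.
Angular width = |41.644° − 42.663°| = 1.020°.

1.02°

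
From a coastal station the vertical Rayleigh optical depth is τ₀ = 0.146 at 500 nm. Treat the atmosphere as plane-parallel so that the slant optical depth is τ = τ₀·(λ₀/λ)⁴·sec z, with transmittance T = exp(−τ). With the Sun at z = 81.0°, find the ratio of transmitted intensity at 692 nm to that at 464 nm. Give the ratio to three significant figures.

Airmass: sec 81.0° = 6.3925.
τ(692 nm) = 0.146 × (500/692)⁴ × 6.3925 = 0.146 × 0.2726 × 6.3925 = 0.2544.
τ(464 nm) = 0.146 × (500/464)⁴ × 6.3925 = 0.146 × 1.3484 × 6.3925 = 1.2584.
T(692)/T(464) = exp(τ_B − τ_A) = exp(1.0041) = 2.7293.

2.73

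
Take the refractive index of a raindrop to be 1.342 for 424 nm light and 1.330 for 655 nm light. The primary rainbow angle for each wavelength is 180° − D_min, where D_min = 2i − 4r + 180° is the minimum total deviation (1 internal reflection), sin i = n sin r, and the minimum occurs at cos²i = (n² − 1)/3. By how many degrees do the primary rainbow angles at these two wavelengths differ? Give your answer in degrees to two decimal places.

At 424 nm (n = 1.342): cos²i = 0.26699 → i = 58.888°, r = 39.641°, D_min = 139.213°, rainbow angle = 40.787°.
At 655 nm (n = 1.330): cos²i = 0.25630 → i = 59.585°, r = 40.422°, D_min = 137.484°, rainbow angle = 42.516°.
Angular width = |40.787° − 42.516°| = 1.729°.

1.73°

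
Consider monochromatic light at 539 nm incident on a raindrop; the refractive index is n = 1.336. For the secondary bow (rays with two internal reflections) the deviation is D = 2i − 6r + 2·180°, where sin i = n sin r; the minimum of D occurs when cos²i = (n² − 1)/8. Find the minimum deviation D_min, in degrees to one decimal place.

231.7°

cos²i = (1.78490 − 1)/8 = 0.09811; i = arccos(0.31323) = 71.746°.
sin r = sin 71.746°/1.336 = 0.71084; r = 45.303°.
D_min = 2·71.746° − 6·45.303° + 360° = 231.674°.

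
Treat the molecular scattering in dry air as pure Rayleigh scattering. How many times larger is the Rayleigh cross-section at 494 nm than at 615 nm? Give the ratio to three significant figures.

2.40

Rayleigh scattering ∝ λ⁻⁴, so the ratio of coefficients is the inverse fourth power of the wavelength ratio.
σ(494)/σ(615) = (615/494)⁴ = (1.2449)⁴ = 2.402.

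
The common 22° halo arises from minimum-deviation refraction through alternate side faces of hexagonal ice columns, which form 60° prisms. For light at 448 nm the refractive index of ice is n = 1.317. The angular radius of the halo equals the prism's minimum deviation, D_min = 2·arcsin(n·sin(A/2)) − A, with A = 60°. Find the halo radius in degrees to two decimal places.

22.37°

n·sin(A/2) = 1.317 × sin 30° = 1.317 × 0.5000 = 0.6585.
D_min = 2·arcsin(0.6585) − 60° = 2 × 41.186° − 60° = 22.371°.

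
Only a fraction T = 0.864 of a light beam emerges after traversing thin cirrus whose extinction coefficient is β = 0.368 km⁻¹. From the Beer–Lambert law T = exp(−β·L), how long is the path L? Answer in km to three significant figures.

Beer–Lambert: T = exp(−βL) ⇒ L = −ln(T)/β = −ln(0.864)/0.368 = 0.1462/0.368 = 0.3972 km.

0.397 km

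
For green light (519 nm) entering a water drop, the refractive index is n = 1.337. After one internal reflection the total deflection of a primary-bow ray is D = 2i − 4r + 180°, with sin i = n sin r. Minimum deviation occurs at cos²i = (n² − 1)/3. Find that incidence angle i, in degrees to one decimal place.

59.2°

cos²i = (1.337² − 1)/3 = (1.78757 − 1)/3 = 0.26252.
cos i = 0.51237, so i = 59.178°.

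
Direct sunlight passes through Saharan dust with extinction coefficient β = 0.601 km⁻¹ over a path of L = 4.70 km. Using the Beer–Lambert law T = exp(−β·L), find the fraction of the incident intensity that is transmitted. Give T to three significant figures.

0.0593

τ = β·L = 0.601 × 4.70 = 2.8247.
T = exp(−2.8247) = 0.0593.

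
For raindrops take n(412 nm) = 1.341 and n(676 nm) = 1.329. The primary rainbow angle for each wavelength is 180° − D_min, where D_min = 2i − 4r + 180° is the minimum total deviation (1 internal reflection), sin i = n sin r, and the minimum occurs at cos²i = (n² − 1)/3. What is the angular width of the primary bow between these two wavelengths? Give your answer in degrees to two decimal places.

1.73°

At 412 nm (n = 1.341): cos²i = 0.26609 → i = 58.946°, r = 39.705°, D_min = 139.071°, rainbow angle = 40.929°.
At 676 nm (n = 1.329): cos²i = 0.25541 → i = 59.643°, r = 40.487°, D_min = 137.337°, rainbow angle = 42.663°.
Angular width = |40.929° − 42.663°| = 1.735°.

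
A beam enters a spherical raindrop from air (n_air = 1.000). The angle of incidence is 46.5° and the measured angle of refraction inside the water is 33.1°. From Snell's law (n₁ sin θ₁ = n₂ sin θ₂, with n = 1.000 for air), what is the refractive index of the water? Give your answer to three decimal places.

1.328

n = sin θ_i / sin θ_r = sin 46.5° / sin 33.1° = 0.7254 / 0.5461 = 1.3283.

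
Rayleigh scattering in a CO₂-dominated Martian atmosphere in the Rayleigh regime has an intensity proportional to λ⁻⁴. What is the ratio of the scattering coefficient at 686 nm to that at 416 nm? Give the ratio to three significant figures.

Rayleigh scattering ∝ λ⁻⁴, so the ratio of coefficients is the inverse fourth power of the wavelength ratio.
σ(686)/σ(416) = (416/686)⁴ = (0.6064)⁴ = 0.1352.

0.135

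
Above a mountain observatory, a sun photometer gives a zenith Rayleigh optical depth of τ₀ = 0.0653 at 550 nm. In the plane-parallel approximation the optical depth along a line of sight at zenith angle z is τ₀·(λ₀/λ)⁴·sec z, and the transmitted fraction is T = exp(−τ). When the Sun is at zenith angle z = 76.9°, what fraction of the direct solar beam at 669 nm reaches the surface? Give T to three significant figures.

0.877

sec 76.9° = 4.4121.
τ = 0.0653 × (550/669)⁴ × 4.4121 = 0.0653 × 0.4568 × 4.4121 = 0.1316.
T = exp(−0.1316) = 0.8767.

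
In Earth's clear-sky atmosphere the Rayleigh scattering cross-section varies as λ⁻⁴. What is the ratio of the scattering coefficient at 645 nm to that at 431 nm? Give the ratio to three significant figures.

Rayleigh scattering ∝ λ⁻⁴, so the ratio of coefficients is the inverse fourth power of the wavelength ratio.
σ(645)/σ(431) = (431/645)⁴ = (0.6682)⁴ = 0.1994.

0.199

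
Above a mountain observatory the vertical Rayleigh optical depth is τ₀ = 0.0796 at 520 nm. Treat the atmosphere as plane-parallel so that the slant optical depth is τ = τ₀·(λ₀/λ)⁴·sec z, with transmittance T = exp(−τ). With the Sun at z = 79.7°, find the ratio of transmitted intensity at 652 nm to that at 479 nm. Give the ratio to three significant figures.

Airmass: sec 79.7° = 5.5928.
τ(652 nm) = 0.0796 × (520/652)⁴ × 5.5928 = 0.0796 × 0.4046 × 5.5928 = 0.1801.
τ(479 nm) = 0.0796 × (520/479)⁴ × 5.5928 = 0.0796 × 1.3889 × 5.5928 = 0.6183.
T(652)/T(479) = exp(τ_B − τ_A) = exp(0.4382) = 1.5499.

1.55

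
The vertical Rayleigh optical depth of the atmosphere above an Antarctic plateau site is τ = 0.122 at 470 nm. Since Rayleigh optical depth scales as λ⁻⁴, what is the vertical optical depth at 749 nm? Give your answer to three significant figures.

τ(749 nm) = τ(470 nm) × (470/749)⁴ = 0.122 × (0.6275)⁴ = 0.122 × 0.1550 = 0.0189.

0.0189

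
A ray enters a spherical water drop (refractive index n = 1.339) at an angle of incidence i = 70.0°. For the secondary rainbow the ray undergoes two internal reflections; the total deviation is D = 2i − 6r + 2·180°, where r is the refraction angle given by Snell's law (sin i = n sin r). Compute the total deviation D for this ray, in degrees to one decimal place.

sin r = sin 70.0° / 1.339 = 0.9397/1.339 = 0.7018; r = 44.57°.
D = 2·70.0° − 6·44.57° + 2·180° = 140.00° − 267.42° + 360° = 232.58°.

232.6°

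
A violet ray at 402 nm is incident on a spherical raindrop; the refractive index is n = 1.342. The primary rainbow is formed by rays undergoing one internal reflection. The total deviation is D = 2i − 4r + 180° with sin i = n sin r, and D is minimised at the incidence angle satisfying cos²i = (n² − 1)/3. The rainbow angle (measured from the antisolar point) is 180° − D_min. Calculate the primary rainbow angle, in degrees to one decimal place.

cos²i = (1.80096 − 1)/3 = 0.26699; i = arccos(0.51671) = 58.888°.
sin r = sin 58.888°/1.342 = 0.63797; r = 39.641°.
D_min = 2·58.888° − 4·39.641° + 180° = 139.213°.
Rainbow angle = 180° − D_min = 40.787°.

40.8°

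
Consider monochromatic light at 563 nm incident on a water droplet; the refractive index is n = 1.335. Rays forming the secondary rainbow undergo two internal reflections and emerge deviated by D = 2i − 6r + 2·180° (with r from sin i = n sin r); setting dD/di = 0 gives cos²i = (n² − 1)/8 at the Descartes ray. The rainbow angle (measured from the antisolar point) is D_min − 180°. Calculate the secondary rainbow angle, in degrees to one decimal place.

cos²i = (1.78222 − 1)/8 = 0.09778; i = arccos(0.31269) = 71.778°.
sin r = sin 71.778°/1.335 = 0.71150; r = 45.357°.
D_min = 2·71.778° − 6·45.357° + 360° = 231.414°.
Rainbow angle = D_min − 180° = 51.414°.

51.4°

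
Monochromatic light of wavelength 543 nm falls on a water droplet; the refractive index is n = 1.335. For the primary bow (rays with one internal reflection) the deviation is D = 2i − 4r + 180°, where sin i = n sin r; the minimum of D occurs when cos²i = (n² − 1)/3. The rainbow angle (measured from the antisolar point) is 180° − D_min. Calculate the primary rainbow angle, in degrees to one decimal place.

41.8°

cos²i = (1.78222 − 1)/3 = 0.26074; i = arccos(0.51063) = 59.294°.
sin r = sin 59.294°/1.335 = 0.64405; r = 40.094°.
D_min = 2·59.294° − 4·40.094° + 180° = 138.212°.
Rainbow angle = 180° − D_min = 41.788°.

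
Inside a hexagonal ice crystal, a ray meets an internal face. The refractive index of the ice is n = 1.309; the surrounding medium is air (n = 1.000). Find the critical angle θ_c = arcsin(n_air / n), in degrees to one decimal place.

sin θ_c = n_air / n = 1.000 / 1.309 = 0.7639.
θ_c = arcsin(0.7639) = 49.81°.

49.8°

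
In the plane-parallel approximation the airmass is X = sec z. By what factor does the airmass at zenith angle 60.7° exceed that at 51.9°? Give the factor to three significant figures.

X(60.7°)/X(51.9°) = sec 60.7° / sec 51.9° = cos 51.9° / cos 60.7° = 0.6170/0.4894 = 1.2608.

1.26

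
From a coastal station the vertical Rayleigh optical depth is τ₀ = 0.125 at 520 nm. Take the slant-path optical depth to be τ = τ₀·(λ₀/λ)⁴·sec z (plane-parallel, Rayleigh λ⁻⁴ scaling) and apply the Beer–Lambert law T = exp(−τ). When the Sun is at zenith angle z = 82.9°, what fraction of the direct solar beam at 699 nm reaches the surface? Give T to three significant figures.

sec 82.9° = 8.0905.
τ = 0.125 × (520/699)⁴ × 8.0905 = 0.125 × 0.3063 × 8.0905 = 0.3097.
T = exp(−0.3097) = 0.7336.

0.734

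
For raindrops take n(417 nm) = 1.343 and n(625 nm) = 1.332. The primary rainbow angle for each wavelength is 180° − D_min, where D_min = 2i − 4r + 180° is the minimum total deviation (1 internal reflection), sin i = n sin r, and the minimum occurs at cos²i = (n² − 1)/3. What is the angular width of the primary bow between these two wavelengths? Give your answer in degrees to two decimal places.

1.58°

At 417 nm (n = 1.343): cos²i = 0.26788 → i = 58.830°, r = 39.577°, D_min = 139.354°, rainbow angle = 40.646°.
At 625 nm (n = 1.332): cos²i = 0.25807 → i = 59.469°, r = 40.290°, D_min = 137.776°, rainbow angle = 42.224°.
Angular width = |40.646° − 42.224°| = 1.578°.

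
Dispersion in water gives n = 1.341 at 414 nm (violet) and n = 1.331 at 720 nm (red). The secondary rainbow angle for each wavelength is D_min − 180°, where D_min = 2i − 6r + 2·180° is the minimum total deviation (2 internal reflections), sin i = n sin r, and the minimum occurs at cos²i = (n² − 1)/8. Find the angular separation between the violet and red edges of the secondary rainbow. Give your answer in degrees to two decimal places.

At 414 nm (n = 1.341): cos²i = 0.09979 → i = 71.586°, r = 45.034°, D_min = 232.966°, rainbow angle = 52.966°.
At 720 nm (n = 1.331): cos²i = 0.09645 → i = 71.907°, r = 45.575°, D_min = 230.365°, rainbow angle = 50.365°.
Angular width = |52.966° − 50.365°| = 2.601°.

2.60°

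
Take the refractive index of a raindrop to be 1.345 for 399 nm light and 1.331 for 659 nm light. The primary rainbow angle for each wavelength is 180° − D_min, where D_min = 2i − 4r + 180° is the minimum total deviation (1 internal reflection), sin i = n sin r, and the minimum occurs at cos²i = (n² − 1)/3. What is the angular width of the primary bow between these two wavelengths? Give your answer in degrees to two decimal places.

2.01°

At 399 nm (n = 1.345): cos²i = 0.26967 → i = 58.715°, r = 39.448°, D_min = 139.635°, rainbow angle = 40.365°.
At 659 nm (n = 1.331): cos²i = 0.25719 → i = 59.527°, r = 40.356°, D_min = 137.630°, rainbow angle = 42.370°.
Angular width = |40.365° − 42.370°| = 2.005°.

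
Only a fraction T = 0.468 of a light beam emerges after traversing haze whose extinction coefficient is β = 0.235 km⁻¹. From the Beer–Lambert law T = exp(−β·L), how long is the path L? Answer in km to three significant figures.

Beer–Lambert: T = exp(−βL) ⇒ L = −ln(T)/β = −ln(0.468)/0.235 = 0.7593/0.235 = 3.231 km.

3.23 km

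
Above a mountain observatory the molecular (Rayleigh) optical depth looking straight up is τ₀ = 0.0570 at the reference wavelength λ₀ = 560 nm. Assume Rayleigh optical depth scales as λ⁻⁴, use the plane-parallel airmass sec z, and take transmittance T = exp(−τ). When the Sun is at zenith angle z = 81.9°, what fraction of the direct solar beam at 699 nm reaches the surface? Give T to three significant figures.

0.846

sec 81.9° = 7.0972.
τ = 0.0570 × (560/699)⁴ × 7.0972 = 0.0570 × 0.4119 × 7.0972 = 0.1666.
T = exp(−0.1666) = 0.8465.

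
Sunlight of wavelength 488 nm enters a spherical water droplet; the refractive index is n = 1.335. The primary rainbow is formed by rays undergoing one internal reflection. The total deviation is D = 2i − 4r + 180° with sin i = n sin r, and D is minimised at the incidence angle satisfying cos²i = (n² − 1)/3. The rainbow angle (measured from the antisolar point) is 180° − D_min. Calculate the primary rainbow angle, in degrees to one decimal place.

41.8°

cos²i = (1.78222 − 1)/3 = 0.26074; i = arccos(0.51063) = 59.294°.
sin r = sin 59.294°/1.335 = 0.64405; r = 40.094°.
D_min = 2·59.294° − 4·40.094° + 180° = 138.212°.
Rainbow angle = 180° − D_min = 41.788°.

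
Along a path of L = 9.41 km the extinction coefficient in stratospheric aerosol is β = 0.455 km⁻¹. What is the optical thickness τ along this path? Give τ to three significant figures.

τ = β·L = 0.455 × 9.41 = 4.2816.

4.28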